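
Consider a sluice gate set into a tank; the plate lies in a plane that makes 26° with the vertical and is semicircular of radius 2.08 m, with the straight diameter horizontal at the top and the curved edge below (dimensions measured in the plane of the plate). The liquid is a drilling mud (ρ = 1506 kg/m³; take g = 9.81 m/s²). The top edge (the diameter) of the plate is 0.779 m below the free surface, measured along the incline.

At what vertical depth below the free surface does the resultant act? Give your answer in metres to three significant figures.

γ = ρg = 1506 × 9.81 / 1000 = 14.77386 kN/m³.
The plate makes 26° with the vertical, i.e. θ = 90° − 26° = 64° to the horizontal. Measuring y along the incline from the free-surface line, vertical depth h = y·sinθ with sinθ = 0.898794.
The centroid of a semicircle lies 4r/(3π) = 0.882779 m from the diameter, here below the top edge, so y_c = 0.779 + 0.882779 = 1.66178 m and h_c = 1.66178 × 0.898794 = 1.4936 m.
A = πr²/2 = π × 2.08²/2 = 6.79589 m².
Resultant F = γ·h_c·A = 14.77386 × 1.4936 × 6.79589 = 149.96 kN.
I_c = (π/8 − 8/(9π))·r⁴ = 0.109757 × 2.08⁴ = 2.0544 m⁴.
Centre of pressure: y_p = y_c + I_c/(y_c·A) = 1.66178 + 2.0544/(1.66178 × 6.79589) = 1.66178 + 0.181914 = 1.84369 m along the plane.
Vertically, h_p = y_p·sinθ = 1.84369 × 0.898794 = 1.6571 m.

h_p = 1.66 m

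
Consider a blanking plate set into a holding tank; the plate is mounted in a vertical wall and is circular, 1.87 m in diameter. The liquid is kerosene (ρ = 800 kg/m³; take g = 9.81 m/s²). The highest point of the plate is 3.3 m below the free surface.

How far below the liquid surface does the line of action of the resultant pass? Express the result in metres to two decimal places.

γ = ρg = 800 × 9.81 / 1000 = 7.848 kN/m³.
The centroid is at the centre, 0.935 m below the top of the plate, so the centroid depth is h_c = 3.3 + 0.935 = 4.235 m.
A = π(0.935)² = 2.74646 m².
Resultant F = γ·h_c·A = 7.848 × 4.235 × 2.74646 = 91.2821 kN.
I_c = πr⁴/4 = π × 0.935⁴/4 = 0.600256 m⁴.
Centre of pressure: y_p = y_c + I_c/(y_c·A) = 4.235 + 0.600256/(4.235 × 2.74646) = 4.235 + 0.0516071 = 4.28661 m along the plane.

h_p = 4.29 m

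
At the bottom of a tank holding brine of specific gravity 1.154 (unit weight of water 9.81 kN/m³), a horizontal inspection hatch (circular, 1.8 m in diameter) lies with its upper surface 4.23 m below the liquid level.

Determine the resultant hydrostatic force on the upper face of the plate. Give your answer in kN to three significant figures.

F ≈ 122 kN

γ = 1.154 × 9.81 = 11.32074 kN/m³.
The plate is horizontal, so pressure is uniform at p = γ·h = 11.32074 × 4.23 = 47.8867 kN/m².
A = π(0.9)² = 2.54469 m².
F = p·A = 47.8867 × 2.54469 = 121.857 kN.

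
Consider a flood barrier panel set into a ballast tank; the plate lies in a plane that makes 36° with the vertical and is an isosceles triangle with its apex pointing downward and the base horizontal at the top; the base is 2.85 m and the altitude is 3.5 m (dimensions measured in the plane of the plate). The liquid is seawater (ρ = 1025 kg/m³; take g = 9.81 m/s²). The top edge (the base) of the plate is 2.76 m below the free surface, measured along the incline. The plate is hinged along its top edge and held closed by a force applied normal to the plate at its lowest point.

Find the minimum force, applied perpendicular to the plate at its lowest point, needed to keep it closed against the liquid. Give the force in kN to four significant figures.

γ = ρg = 1025 × 9.81 / 1000 = 10.05525 kN/m³.
The plate makes 36° with the vertical, i.e. θ = 90° − 36° = 54° to the horizontal. Measuring y along the incline from the free-surface line, vertical depth h = y·sinθ with sinθ = 0.809017.
With the apex down, the centroid sits h/3 = 3.5/3 = 1.16667 m below the base (the top edge), so y_c = 2.76 + 1.16667 = 3.92667 m and h_c = 3.92667 × 0.809017 = 3.17674 m.
A = ½ × 2.85 × 3.5 = 4.9875 m².
Resultant F = γ·h_c·A = 10.05525 × 3.17674 × 4.9875 = 159.315 kN.
I_c = b·h³/36 = 2.85 × 3.5³/36 = 3.39427 m⁴.
Centre of pressure: y_p = y_c + I_c/(y_c·A) = 3.92667 + 3.39427/(3.92667 × 4.9875) = 3.92667 + 0.173316 = 4.09999 m along the plane.
The resultant acts 1.16667 + 0.173316 = 1.33999 m (along the plate) below the hinge at the top edge, so the moment about the hinge is M = F × 1.33999 = 159.315 × 1.33999 = 213.481 kN·m.
A normal force at the bottom, 3.5 m from the hinge, must supply this moment: P = 213.481/3.5 = 60.9946 kN.

P ≈ 60.99 kN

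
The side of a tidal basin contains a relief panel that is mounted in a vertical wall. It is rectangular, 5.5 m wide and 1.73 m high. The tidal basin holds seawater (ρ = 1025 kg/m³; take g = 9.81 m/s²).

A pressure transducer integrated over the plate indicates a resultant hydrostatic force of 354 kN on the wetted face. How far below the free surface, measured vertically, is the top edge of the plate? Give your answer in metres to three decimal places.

γ = ρg = 1025 × 9.81 / 1000 = 10.05525 kN/m³.
A = 5.5 × 1.73 = 9.515 m².
From F = γ·h_c·A, the centroid depth is h_c = 354/(10.05525 × 9.515) = 3.7 m.
The centroid lies 1.73/2 = 0.865 m below the top edge, so the top edge sits at h_top = 3.7 − 0.865 = 2.835 m below the surface.

d_top ≈ 2.835 m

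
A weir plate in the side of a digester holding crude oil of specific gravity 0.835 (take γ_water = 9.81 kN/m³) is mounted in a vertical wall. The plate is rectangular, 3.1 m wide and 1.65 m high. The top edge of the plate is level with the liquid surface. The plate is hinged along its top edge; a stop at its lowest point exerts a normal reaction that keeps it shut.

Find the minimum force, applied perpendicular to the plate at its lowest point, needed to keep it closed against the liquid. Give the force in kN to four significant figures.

P ≈ 23.04 kN

γ = 0.835 × 9.81 = 8.19135 kN/m³.
The centroid lies 1.65/2 = 0.825 m below the top edge, so the centroid depth is h_c = 0.825 m.
A = 3.1 × 1.65 = 5.115 m².
Resultant F = γ·h_c·A = 8.19135 × 0.825 × 5.115 = 34.5665 kN.
I_c = b·h³/12 = 3.1 × 1.65³/12 = 1.16047 m⁴.
Centre of pressure: y_p = y_c + I_c/(y_c·A) = 0.825 + 1.16047/(0.825 × 5.115) = 0.825 + 0.275001 = 1.1 m along the plane.
The resultant acts 0.825 + 0.275001 = 1.1 m (along the plate) below the hinge at the top edge, so the moment about the hinge is M = F × 1.1 = 34.5665 × 1.1 = 38.0232 kN·m.
A normal force at the bottom, 1.65 m from the hinge, must supply this moment: P = 38.0232/1.65 = 23.0444 kN.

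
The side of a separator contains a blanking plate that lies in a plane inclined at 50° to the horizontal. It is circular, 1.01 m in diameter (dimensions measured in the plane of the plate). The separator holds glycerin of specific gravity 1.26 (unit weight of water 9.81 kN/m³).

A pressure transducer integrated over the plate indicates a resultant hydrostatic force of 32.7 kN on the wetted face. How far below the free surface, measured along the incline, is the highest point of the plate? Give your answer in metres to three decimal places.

y_top ≈ 3.805 m

γ = 1.26 × 9.81 = 12.3606 kN/m³.
A = π(0.505)² = 0.801185 m².
From F = γ·h_c·A, the centroid depth is h_c = 32.7/(12.3606 × 0.801185) = 3.30199 m.
Let θ = 50° be the plate's angle to the horizontal; measure y along the incline from where the plane meets the free surface. Vertical depth h = y·sinθ with sinθ = 0.766044.
Along the incline, y_c = h_c/sinθ = 3.30199/0.766044 = 4.31044 m.
The centroid is at the centre, 0.505 m below the top of the plate, so the highest point sits at y_top = 4.31044 − 0.505 = 3.80544 m along the incline.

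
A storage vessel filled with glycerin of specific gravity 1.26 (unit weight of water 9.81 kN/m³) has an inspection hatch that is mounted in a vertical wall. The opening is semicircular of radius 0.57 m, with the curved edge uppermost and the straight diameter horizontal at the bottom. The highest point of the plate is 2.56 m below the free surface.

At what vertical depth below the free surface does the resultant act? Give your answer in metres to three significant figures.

γ = 1.26 × 9.81 = 12.3606 kN/m³.
The centroid lies 4r/(3π) = 0.241916 m above the diameter, so r − 4r/(3π) = 0.57 − 0.241916 = 0.328084 m below the topmost point, so the centroid depth is h_c = 2.56 + 0.328084 = 2.88808 m.
A = πr²/2 = π × 0.57²/2 = 0.510352 m².
Resultant F = γ·h_c·A = 12.3606 × 2.88808 × 0.510352 = 18.2188 kN.
I_c = (π/8 − 8/(9π))·r⁴ = 0.109757 × 0.57⁴ = 0.011586 m⁴.
Centre of pressure: y_p = y_c + I_c/(y_c·A) = 2.88808 + 0.011586/(2.88808 × 0.510352) = 2.88808 + 0.00786058 = 2.89594 m along the plane.

h_p = 2.90 m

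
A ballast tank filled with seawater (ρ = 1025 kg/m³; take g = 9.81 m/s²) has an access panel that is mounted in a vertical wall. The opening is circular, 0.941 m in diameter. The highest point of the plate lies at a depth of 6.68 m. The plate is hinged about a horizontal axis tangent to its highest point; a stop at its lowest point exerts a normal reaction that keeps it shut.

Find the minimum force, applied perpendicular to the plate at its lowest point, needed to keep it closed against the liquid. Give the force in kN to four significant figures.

γ = ρg = 1025 × 9.81 / 1000 = 10.05525 kN/m³.
The centroid is at the centre, 0.4705 m below the top of the plate, so the centroid depth is h_c = 6.68 + 0.4705 = 7.1505 m.
A = π(0.4705)² = 0.695455 m².
Resultant F = γ·h_c·A = 10.05525 × 7.1505 × 0.695455 = 50.0033 kN.
I_c = πr⁴/4 = π × 0.4705⁴/4 = 0.0384883 m⁴.
Centre of pressure: y_p = y_c + I_c/(y_c·A) = 7.1505 + 0.0384883/(7.1505 × 0.695455) = 7.1505 + 0.00773968 = 7.15824 m along the plane.
The resultant acts 0.4705 + 0.00773968 = 0.47824 m (along the plate) below the hinge at the top edge, so the moment about the hinge is M = F × 0.47824 = 50.0033 × 0.47824 = 23.9136 kN·m.
A normal force at the bottom, 0.941 m from the hinge, must supply this moment: P = 23.9136/0.941 = 25.413 kN.

P ≈ 25.41 kN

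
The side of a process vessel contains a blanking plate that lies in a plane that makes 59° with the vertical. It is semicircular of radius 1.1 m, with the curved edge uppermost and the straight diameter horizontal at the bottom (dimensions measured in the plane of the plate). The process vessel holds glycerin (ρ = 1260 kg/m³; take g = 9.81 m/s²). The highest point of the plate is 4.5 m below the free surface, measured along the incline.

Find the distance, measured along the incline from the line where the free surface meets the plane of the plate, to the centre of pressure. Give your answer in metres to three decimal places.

γ = ρg = 1260 × 9.81 / 1000 = 12.3606 kN/m³.
The plate makes 59° with the vertical, i.e. θ = 90° − 59° = 31° to the horizontal. Measuring y along the incline from the free-surface line, vertical depth h = y·sinθ with sinθ = 0.515038.
The centroid lies 4r/(3π) = 0.466854 m above the diameter, so r − 4r/(3π) = 1.1 − 0.466854 = 0.633146 m below the topmost point, so y_c = 4.5 + 0.633146 = 5.13315 m and h_c = 5.13315 × 0.515038 = 2.64377 m.
A = πr²/2 = π × 1.1²/2 = 1.90066 m².
Resultant F = γ·h_c·A = 12.3606 × 2.64377 × 1.90066 = 62.1109 kN.
I_c = (π/8 − 8/(9π))·r⁴ = 0.109757 × 1.1⁴ = 0.160695 m⁴.
Centre of pressure: y_p = y_c + I_c/(y_c·A) = 5.13315 + 0.160695/(5.13315 × 1.90066) = 5.13315 + 0.0164708 = 5.14962 m along the plane.

y_p = 5.150 m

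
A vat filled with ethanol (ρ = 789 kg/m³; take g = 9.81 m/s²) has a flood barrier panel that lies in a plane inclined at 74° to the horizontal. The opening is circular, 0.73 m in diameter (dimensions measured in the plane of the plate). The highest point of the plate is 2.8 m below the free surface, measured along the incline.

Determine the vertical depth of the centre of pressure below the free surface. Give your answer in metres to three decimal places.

γ = ρg = 789 × 9.81 / 1000 = 7.74009 kN/m³.
Let θ = 74° be the plate's angle to the horizontal; measure y along the incline from where the plane meets the free surface. Vertical depth h = y·sinθ with sinθ = 0.961262.
The centroid is at the centre, 0.365 m below the top of the plate, so y_c = 2.8 + 0.365 = 3.165 m and h_c = 3.165 × 0.961262 = 3.04239 m.
A = π(0.365)² = 0.418539 m².
Resultant F = γ·h_c·A = 7.74009 × 3.04239 × 0.418539 = 9.85591 kN.
I_c = πr⁴/4 = π × 0.365⁴/4 = 0.01394 m⁴.
Centre of pressure: y_p = y_c + I_c/(y_c·A) = 3.165 + 0.01394/(3.165 × 0.418539) = 3.165 + 0.0105233 = 3.17552 m along the plane.
Vertically, h_p = y_p·sinθ = 3.17552 × 0.961262 = 3.05251 m.

h_p = 3.053 m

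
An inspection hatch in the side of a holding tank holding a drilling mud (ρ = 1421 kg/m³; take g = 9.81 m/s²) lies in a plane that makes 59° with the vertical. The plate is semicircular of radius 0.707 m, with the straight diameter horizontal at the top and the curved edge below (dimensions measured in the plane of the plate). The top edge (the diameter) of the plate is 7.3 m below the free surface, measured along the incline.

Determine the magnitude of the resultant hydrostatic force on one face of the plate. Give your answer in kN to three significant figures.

γ = ρg = 1421 × 9.81 / 1000 = 13.94001 kN/m³.
The plate makes 59° with the vertical, i.e. θ = 90° − 59° = 31° to the horizontal. Measuring y along the incline from the free-surface line, vertical depth h = y·sinθ with sinθ = 0.515038.
The centroid of a semicircle lies 4r/(3π) = 0.30006 m from the diameter, here below the top edge, so y_c = 7.3 + 0.30006 = 7.60006 m and h_c = 7.60006 × 0.515038 = 3.91432 m.
A = πr²/2 = π × 0.707²/2 = 0.785161 m².
Resultant F = γ·h_c·A = 13.94001 × 3.91432 × 0.785161 = 42.8428 kN.

F ≈ 42.8 kN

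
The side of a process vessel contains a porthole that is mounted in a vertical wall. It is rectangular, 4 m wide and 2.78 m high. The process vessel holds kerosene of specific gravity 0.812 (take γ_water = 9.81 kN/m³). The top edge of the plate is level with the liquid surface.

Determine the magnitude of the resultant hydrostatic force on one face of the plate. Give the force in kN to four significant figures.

γ = 0.812 × 9.81 = 7.96572 kN/m³.
The centroid lies 2.78/2 = 1.39 m below the top edge, so the centroid depth is h_c = 1.39 m.
A = 4 × 2.78 = 11.12 m².
Resultant F = γ·h_c·A = 7.96572 × 1.39 × 11.12 = 123.125 kN.

F ≈ 123.1 kN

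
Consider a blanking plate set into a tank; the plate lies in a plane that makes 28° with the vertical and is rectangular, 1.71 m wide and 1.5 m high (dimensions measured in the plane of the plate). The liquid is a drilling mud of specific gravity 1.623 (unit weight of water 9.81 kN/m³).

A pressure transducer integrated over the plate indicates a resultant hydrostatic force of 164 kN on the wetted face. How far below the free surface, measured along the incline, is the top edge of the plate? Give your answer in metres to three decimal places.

γ = 1.623 × 9.81 = 15.92163 kN/m³.
A = 1.71 × 1.5 = 2.565 m².
From F = γ·h_c·A, the centroid depth is h_c = 164/(15.92163 × 2.565) = 4.01577 m.
The plate makes 28° with the vertical, i.e. θ = 90° − 28° = 62° to the horizontal. Measuring y along the incline from the free-surface line, vertical depth h = y·sinθ with sinθ = 0.882948.
Along the incline, y_c = h_c/sinθ = 4.01577/0.882948 = 4.54814 m.
The centroid lies 1.5/2 = 0.75 m below the top edge, so the top edge sits at y_top = 4.54814 − 0.75 = 3.79814 m along the incline.

y_top ≈ 3.798 m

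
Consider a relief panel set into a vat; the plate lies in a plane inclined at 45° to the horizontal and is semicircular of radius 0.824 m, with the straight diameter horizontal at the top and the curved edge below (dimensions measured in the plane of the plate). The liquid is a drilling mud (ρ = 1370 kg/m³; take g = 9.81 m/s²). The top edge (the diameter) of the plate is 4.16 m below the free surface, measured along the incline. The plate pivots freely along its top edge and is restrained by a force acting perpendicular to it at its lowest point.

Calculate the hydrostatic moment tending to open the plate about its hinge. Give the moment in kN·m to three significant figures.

M ≈ 16.5 kN·m

γ = ρg = 1370 × 9.81 / 1000 = 13.4397 kN/m³.
Let θ = 45° be the plate's angle to the horizontal; measure y along the incline from where the plane meets the free surface. Vertical depth h = y·sinθ with sinθ = 0.707107.
The centroid of a semicircle lies 4r/(3π) = 0.349716 m from the diameter, here below the top edge, so y_c = 4.16 + 0.349716 = 4.50972 m and h_c = 4.50972 × 0.707107 = 3.18885 m.
A = πr²/2 = π × 0.824²/2 = 1.06653 m².
Resultant F = γ·h_c·A = 13.4397 × 3.18885 × 1.06653 = 45.7085 kN.
I_c = (π/8 − 8/(9π))·r⁴ = 0.109757 × 0.824⁴ = 0.0505989 m⁴.
Centre of pressure: y_p = y_c + I_c/(y_c·A) = 4.50972 + 0.0505989/(4.50972 × 1.06653) = 4.50972 + 0.0105201 = 4.52024 m along the plane.
The resultant acts 0.349716 + 0.0105201 = 0.360236 m (along the plate) below the hinge at the top edge, so the moment about the hinge is M = F × 0.360236 = 45.7085 × 0.360236 = 16.4658 kN·m.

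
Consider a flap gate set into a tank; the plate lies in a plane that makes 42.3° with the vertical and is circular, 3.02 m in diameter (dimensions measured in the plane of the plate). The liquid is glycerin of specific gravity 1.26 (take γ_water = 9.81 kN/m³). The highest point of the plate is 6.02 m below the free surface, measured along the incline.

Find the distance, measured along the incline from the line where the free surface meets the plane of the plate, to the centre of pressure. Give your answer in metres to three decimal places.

y_p = 7.606 m

γ = 1.26 × 9.81 = 12.3606 kN/m³.
The plate makes 42.3° with the vertical, i.e. θ = 90° − 42.3° = 47.7° to the horizontal. Measuring y along the incline from the free-surface line, vertical depth h = y·sinθ with sinθ = 0.739631.
The centroid is at the centre, 1.51 m below the top of the plate, so y_c = 6.02 + 1.51 = 7.53 m and h_c = 7.53 × 0.739631 = 5.56942 m.
A = π(1.51)² = 7.16315 m².
Resultant F = γ·h_c·A = 12.3606 × 5.56942 × 7.16315 = 493.121 kN.
I_c = πr⁴/4 = π × 1.51⁴/4 = 4.08317 m⁴.
Centre of pressure: y_p = y_c + I_c/(y_c·A) = 7.53 + 4.08317/(7.53 × 7.16315) = 7.53 + 0.0757004 = 7.6057 m along the plane.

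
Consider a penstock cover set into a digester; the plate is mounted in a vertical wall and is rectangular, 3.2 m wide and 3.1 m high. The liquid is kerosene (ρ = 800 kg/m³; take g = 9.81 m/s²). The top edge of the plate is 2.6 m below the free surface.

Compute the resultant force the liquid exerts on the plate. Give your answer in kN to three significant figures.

γ = ρg = 800 × 9.81 / 1000 = 7.848 kN/m³.
The centroid lies 3.1/2 = 1.55 m below the top edge, so the centroid depth is h_c = 2.6 + 1.55 = 4.15 m.
A = 3.2 × 3.1 = 9.92 m².
Resultant F = γ·h_c·A = 7.848 × 4.15 × 9.92 = 323.086 kN.

F ≈ 323 kN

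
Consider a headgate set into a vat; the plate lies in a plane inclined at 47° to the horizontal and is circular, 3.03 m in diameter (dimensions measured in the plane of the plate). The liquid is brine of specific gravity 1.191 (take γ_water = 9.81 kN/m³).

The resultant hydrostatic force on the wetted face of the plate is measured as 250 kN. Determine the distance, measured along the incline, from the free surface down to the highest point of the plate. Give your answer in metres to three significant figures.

γ = 1.191 × 9.81 = 11.68371 kN/m³.
A = π(1.515)² = 7.21066 m².
From F = γ·h_c·A, the centroid depth is h_c = 250/(11.68371 × 7.21066) = 2.96746 m.
Let θ = 47° be the plate's angle to the horizontal; measure y along the incline from where the plane meets the free surface. Vertical depth h = y·sinθ with sinθ = 0.731354.
Along the incline, y_c = h_c/sinθ = 2.96746/0.731354 = 4.05749 m.
The centroid is at the centre, 1.515 m below the top of the plate, so the highest point sits at y_top = 4.05749 − 1.515 = 2.54249 m along the incline.

y_top ≈ 2.54 m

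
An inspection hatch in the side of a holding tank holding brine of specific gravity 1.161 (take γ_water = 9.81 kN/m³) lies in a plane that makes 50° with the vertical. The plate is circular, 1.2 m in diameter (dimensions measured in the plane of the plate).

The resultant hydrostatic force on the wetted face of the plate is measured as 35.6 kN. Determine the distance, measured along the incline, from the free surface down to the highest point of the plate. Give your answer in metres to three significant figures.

γ = 1.161 × 9.81 = 11.38941 kN/m³.
A = π(0.6)² = 1.13097 m².
From F = γ·h_c·A, the centroid depth is h_c = 35.6/(11.38941 × 1.13097) = 2.76374 m.
The plate makes 50° with the vertical, i.e. θ = 90° − 50° = 40° to the horizontal. Measuring y along the incline from the free-surface line, vertical depth h = y·sinθ with sinθ = 0.642788.
Along the incline, y_c = h_c/sinθ = 2.76374/0.642788 = 4.29961 m.
The centroid is at the centre, 0.6 m below the top of the plate, so the highest point sits at y_top = 4.29961 − 0.6 = 3.69961 m along the incline.

y_top ≈ 3.70 m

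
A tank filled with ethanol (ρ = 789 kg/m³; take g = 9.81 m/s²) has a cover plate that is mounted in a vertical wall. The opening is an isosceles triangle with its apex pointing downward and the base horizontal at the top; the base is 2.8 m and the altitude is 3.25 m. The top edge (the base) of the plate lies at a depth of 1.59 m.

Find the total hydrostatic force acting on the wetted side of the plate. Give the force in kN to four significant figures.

F ≈ 94.15 kN

γ = ρg = 789 × 9.81 / 1000 = 7.74009 kN/m³.
With the apex down, the centroid sits h/3 = 3.25/3 = 1.08333 m below the base (the top edge), so the centroid depth is h_c = 1.59 + 1.08333 = 2.67333 m.
A = ½ × 2.8 × 3.25 = 4.55 m².
Resultant F = γ·h_c·A = 7.74009 × 2.67333 × 4.55 = 94.1478 kN.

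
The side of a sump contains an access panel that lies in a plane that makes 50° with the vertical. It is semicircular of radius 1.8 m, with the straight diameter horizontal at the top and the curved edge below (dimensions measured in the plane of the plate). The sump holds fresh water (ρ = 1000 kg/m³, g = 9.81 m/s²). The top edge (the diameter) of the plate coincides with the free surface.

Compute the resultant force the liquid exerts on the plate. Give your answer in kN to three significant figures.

F ≈ 24.5 kN

γ = ρg = 1000 × 9.81 = 9810 N/m³ = 9.81 kN/m³.
The plate makes 50° with the vertical, i.e. θ = 90° − 50° = 40° to the horizontal. Measuring y along the incline from the free-surface line, vertical depth h = y·sinθ with sinθ = 0.642788.
The centroid of a semicircle lies 4r/(3π) = 0.763944 m from the diameter, here below the top edge, so y_c = 0.763944 m and h_c = 0.763944 × 0.642788 = 0.491054 m.
A = πr²/2 = π × 1.8²/2 = 5.08938 m².
Resultant F = γ·h_c·A = 9.81 × 0.491054 × 5.08938 = 24.5168 kN.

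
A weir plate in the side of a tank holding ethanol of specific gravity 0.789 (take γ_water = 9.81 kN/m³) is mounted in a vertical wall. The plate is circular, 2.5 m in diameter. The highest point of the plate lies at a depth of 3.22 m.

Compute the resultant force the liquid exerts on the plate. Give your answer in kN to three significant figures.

γ = 0.789 × 9.81 = 7.74009 kN/m³.
The centroid is at the centre, 1.25 m below the top of the plate, so the centroid depth is h_c = 3.22 + 1.25 = 4.47 m.
A = π(1.25)² = 4.90874 m².
Resultant F = γ·h_c·A = 7.74009 × 4.47 × 4.90874 = 169.834 kN.

F ≈ 170 kN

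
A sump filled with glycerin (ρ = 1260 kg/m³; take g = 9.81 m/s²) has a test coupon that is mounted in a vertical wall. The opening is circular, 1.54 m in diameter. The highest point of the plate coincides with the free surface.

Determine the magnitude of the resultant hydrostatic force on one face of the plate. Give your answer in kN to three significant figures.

F ≈ 17.7 kN

γ = ρg = 1260 × 9.81 / 1000 = 12.3606 kN/m³.
The centroid is at the centre, 0.77 m below the top of the plate, so the centroid depth is h_c = 0.77 m.
A = π(0.77)² = 1.86265 m².
Resultant F = γ·h_c·A = 12.3606 × 0.77 × 1.86265 = 17.7281 kN.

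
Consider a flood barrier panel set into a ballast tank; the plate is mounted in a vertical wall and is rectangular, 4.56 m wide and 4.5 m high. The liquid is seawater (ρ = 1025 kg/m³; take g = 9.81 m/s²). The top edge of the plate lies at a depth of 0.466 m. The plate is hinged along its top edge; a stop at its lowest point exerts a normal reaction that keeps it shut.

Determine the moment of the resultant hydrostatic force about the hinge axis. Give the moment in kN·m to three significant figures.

γ = ρg = 1025 × 9.81 / 1000 = 10.05525 kN/m³.
The centroid lies 4.5/2 = 2.25 m below the top edge, so the centroid depth is h_c = 0.466 + 2.25 = 2.716 m.
A = 4.56 × 4.5 = 20.52 m².
Resultant F = γ·h_c·A = 10.05525 × 2.716 × 20.52 = 560.402 kN.
I_c = b·h³/12 = 4.56 × 4.5³/12 = 34.6275 m⁴.
Centre of pressure: y_p = y_c + I_c/(y_c·A) = 2.716 + 34.6275/(2.716 × 20.52) = 2.716 + 0.621318 = 3.33732 m along the plane.
The resultant acts 2.25 + 0.621318 = 2.87132 m (along the plate) below the hinge at the top edge, so the moment about the hinge is M = F × 2.87132 = 560.402 × 2.87132 = 1609.09 kN·m.

M ≈ 1610 kN·m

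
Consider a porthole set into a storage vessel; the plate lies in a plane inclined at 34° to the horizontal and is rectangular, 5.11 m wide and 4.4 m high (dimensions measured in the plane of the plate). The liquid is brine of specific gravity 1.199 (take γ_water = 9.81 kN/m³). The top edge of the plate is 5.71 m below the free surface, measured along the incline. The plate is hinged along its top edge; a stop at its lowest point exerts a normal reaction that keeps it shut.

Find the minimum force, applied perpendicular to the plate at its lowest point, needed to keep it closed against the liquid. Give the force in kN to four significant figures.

P ≈ 639.1 kN

γ = 1.199 × 9.81 = 11.76219 kN/m³.
Let θ = 34° be the plate's angle to the horizontal; measure y along the incline from where the plane meets the free surface. Vertical depth h = y·sinθ with sinθ = 0.559193.
The centroid lies 4.4/2 = 2.2 m below the top edge, so y_c = 5.71 + 2.2 = 7.91 m and h_c = 7.91 × 0.559193 = 4.42322 m.
A = 5.11 × 4.4 = 22.484 m².
Resultant F = γ·h_c·A = 11.76219 × 4.42322 × 22.484 = 1169.77 kN.
I_c = b·h³/12 = 5.11 × 4.4³/12 = 36.2742 m⁴.
Centre of pressure: y_p = y_c + I_c/(y_c·A) = 7.91 + 36.2742/(7.91 × 22.484) = 7.91 + 0.203961 = 8.11396 m along the plane.
The resultant acts 2.2 + 0.203961 = 2.40396 m (along the plate) below the hinge at the top edge, so the moment about the hinge is M = F × 2.40396 = 1169.77 × 2.40396 = 2812.08 kN·m.
A normal force at the bottom, 4.4 m from the hinge, must supply this moment: P = 2812.08/4.4 = 639.109 kN.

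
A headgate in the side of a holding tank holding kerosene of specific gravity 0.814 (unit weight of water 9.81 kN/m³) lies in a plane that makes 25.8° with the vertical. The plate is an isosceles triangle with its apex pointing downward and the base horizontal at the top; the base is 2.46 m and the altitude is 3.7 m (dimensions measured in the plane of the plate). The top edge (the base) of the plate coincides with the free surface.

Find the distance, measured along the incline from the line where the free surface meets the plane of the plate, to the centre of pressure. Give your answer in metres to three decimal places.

y_p = 1.850 m

γ = 0.814 × 9.81 = 7.98534 kN/m³.
The plate makes 25.8° with the vertical, i.e. θ = 90° − 25.8° = 64.2° to the horizontal. Measuring y along the incline from the free-surface line, vertical depth h = y·sinθ with sinθ = 0.900319.
With the apex down, the centroid sits h/3 = 3.7/3 = 1.23333 m below the base (the top edge), so y_c = 1.23333 m and h_c = 1.23333 × 0.900319 = 1.11039 m.
A = ½ × 2.46 × 3.7 = 4.551 m².
Resultant F = γ·h_c·A = 7.98534 × 1.11039 × 4.551 = 40.353 kN.
I_c = b·h³/36 = 2.46 × 3.7³/36 = 3.46129 m⁴.
Centre of pressure: y_p = y_c + I_c/(y_c·A) = 1.23333 + 3.46129/(1.23333 × 4.551) = 1.23333 + 0.616669 = 1.85 m along the plane.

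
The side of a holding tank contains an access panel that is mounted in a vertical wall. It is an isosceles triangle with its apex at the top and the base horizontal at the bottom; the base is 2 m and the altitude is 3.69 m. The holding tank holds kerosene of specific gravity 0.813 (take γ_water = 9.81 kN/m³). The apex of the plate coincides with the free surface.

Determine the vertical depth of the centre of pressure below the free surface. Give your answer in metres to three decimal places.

γ = 0.813 × 9.81 = 7.97553 kN/m³.
With the apex up, the centroid sits 2h/3 = 2 × 3.69/3 = 2.46 m below the apex, so the centroid depth is h_c = 2.46 m.
A = ½ × 2 × 3.69 = 3.69 m².
Resultant F = γ·h_c·A = 7.97553 × 2.46 × 3.69 = 72.3971 kN.
I_c = b·h³/36 = 2 × 3.69³/36 = 2.7913 m⁴.
Centre of pressure: y_p = y_c + I_c/(y_c·A) = 2.46 + 2.7913/(2.46 × 3.69) = 2.46 + 0.3075 = 2.7675 m along the plane.

h_p = 2.768 m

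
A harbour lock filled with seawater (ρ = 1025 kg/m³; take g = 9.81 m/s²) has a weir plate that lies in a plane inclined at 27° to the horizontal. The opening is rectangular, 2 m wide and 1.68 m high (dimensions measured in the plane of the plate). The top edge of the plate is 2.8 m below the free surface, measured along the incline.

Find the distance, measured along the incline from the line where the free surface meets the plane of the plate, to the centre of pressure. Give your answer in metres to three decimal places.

y_p = 3.705 m

γ = ρg = 1025 × 9.81 / 1000 = 10.05525 kN/m³.
Let θ = 27° be the plate's angle to the horizontal; measure y along the incline from where the plane meets the free surface. Vertical depth h = y·sinθ with sinθ = 0.453990.
The centroid lies 1.68/2 = 0.84 m below the top edge, so y_c = 2.8 + 0.84 = 3.64 m and h_c = 3.64 × 0.453990 = 1.65252 m.
A = 2 × 1.68 = 3.36 m².
Resultant F = γ·h_c·A = 10.05525 × 1.65252 × 3.36 = 55.8314 kN.
I_c = b·h³/12 = 2 × 1.68³/12 = 0.790272 m⁴.
Centre of pressure: y_p = y_c + I_c/(y_c·A) = 3.64 + 0.790272/(3.64 × 3.36) = 3.64 + 0.0646154 = 3.70462 m along the plane.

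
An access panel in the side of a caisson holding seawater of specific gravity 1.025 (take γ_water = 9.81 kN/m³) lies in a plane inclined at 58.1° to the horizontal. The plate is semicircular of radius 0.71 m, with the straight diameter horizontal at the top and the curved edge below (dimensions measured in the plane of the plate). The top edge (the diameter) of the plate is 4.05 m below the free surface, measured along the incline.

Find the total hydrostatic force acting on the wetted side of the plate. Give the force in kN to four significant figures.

γ = 1.025 × 9.81 = 10.05525 kN/m³.
Let θ = 58.1° be the plate's angle to the horizontal; measure y along the incline from where the plane meets the free surface. Vertical depth h = y·sinθ with sinθ = 0.848972.
The centroid of a semicircle lies 4r/(3π) = 0.301333 m from the diameter, here below the top edge, so y_c = 4.05 + 0.301333 = 4.35133 m and h_c = 4.35133 × 0.848972 = 3.69416 m.
A = πr²/2 = π × 0.71²/2 = 0.791838 m².
Resultant F = γ·h_c·A = 10.05525 × 3.69416 × 0.791838 = 29.4134 kN.

F ≈ 29.41 kN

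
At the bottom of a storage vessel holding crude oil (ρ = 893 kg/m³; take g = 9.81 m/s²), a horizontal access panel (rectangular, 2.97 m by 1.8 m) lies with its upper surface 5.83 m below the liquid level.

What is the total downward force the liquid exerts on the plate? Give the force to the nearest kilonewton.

γ = ρg = 893 × 9.81 / 1000 = 8.76033 kN/m³.
The plate is horizontal, so pressure is uniform at p = γ·h = 8.76033 × 5.83 = 51.0727 kN/m².
A = 2.97 × 1.8 = 5.346 m².
F = p·A = 51.0727 × 5.346 = 273.035 kN.

F ≈ 273 kN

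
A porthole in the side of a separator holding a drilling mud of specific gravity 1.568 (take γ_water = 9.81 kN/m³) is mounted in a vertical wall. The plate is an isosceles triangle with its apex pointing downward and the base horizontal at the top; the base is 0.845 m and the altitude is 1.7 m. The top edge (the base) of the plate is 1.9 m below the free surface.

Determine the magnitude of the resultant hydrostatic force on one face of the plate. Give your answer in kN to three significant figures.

γ = 1.568 × 9.81 = 15.38208 kN/m³.
With the apex down, the centroid sits h/3 = 1.7/3 = 0.566667 m below the base (the top edge), so the centroid depth is h_c = 1.9 + 0.566667 = 2.46667 m.
A = ½ × 0.845 × 1.7 = 0.71825 m².
Resultant F = γ·h_c·A = 15.38208 × 2.46667 × 0.71825 = 27.2522 kN.

F ≈ 27.3 kN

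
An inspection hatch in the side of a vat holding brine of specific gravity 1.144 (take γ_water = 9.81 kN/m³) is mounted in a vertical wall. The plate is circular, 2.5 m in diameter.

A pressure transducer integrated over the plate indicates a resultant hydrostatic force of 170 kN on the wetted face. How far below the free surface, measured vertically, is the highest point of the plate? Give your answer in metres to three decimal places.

γ = 1.144 × 9.81 = 11.22264 kN/m³.
A = π(1.25)² = 4.90874 m².
From F = γ·h_c·A, the centroid depth is h_c = 170/(11.22264 × 4.90874) = 3.08591 m.
The centroid is at the centre, 1.25 m below the top of the plate, so the highest point sits at h_top = 3.08591 − 1.25 = 1.83591 m below the surface.

d_top ≈ 1.836 m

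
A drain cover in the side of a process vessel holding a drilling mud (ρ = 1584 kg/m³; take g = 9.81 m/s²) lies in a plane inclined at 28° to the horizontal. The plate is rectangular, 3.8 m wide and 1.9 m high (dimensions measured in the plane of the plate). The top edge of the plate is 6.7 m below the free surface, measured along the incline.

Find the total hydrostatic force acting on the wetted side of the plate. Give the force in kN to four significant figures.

F ≈ 402.9 kN

γ = ρg = 1584 × 9.81 / 1000 = 15.53904 kN/m³.
Let θ = 28° be the plate's angle to the horizontal; measure y along the incline from where the plane meets the free surface. Vertical depth h = y·sinθ with sinθ = 0.469472.
The centroid lies 1.9/2 = 0.95 m below the top edge, so y_c = 6.7 + 0.95 = 7.65 m and h_c = 7.65 × 0.469472 = 3.59146 m.
A = 3.8 × 1.9 = 7.22 m².
Resultant F = γ·h_c·A = 15.53904 × 3.59146 × 7.22 = 402.933 kN.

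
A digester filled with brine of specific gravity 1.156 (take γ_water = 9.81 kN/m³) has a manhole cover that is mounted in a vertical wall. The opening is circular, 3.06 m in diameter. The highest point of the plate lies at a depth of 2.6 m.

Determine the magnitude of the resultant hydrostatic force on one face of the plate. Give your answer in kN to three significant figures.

F ≈ 344 kN

γ = 1.156 × 9.81 = 11.34036 kN/m³.
The centroid is at the centre, 1.53 m below the top of the plate, so the centroid depth is h_c = 2.6 + 1.53 = 4.13 m.
A = π(1.53)² = 7.35415 m².
Resultant F = γ·h_c·A = 11.34036 × 4.13 × 7.35415 = 344.437 kN.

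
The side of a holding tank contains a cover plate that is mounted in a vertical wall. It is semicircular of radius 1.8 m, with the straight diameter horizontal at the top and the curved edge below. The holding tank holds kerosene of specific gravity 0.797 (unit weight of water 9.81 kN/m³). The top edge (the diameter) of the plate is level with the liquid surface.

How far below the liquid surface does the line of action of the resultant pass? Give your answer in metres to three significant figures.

γ = 0.797 × 9.81 = 7.81857 kN/m³.
The centroid of a semicircle lies 4r/(3π) = 0.763944 m from the diameter, here below the top edge, so the centroid depth is h_c = 0.763944 m.
A = πr²/2 = π × 1.8²/2 = 5.08938 m².
Resultant F = γ·h_c·A = 7.81857 × 0.763944 × 5.08938 = 30.3986 kN.
I_c = (π/8 − 8/(9π))·r⁴ = 0.109757 × 1.8⁴ = 1.15219 m⁴.
Centre of pressure: y_p = y_c + I_c/(y_c·A) = 0.763944 + 1.15219/(0.763944 × 5.08938) = 0.763944 + 0.296345 = 1.06029 m along the plane.

h_p = 1.06 m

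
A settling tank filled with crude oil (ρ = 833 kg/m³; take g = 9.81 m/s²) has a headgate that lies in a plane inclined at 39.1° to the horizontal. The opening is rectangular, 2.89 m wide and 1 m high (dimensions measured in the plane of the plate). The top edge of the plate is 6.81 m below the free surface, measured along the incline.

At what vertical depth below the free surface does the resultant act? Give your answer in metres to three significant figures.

γ = ρg = 833 × 9.81 / 1000 = 8.17173 kN/m³.
Let θ = 39.1° be the plate's angle to the horizontal; measure y along the incline from where the plane meets the free surface. Vertical depth h = y·sinθ with sinθ = 0.630676.
The centroid lies 1/2 = 0.5 m below the top edge, so y_c = 6.81 + 0.5 = 7.31 m and h_c = 7.31 × 0.630676 = 4.61024 m.
A = 2.89 × 1 = 2.89 m².
Resultant F = γ·h_c·A = 8.17173 × 4.61024 × 2.89 = 108.877 kN.
I_c = b·h³/12 = 2.89 × 1³/12 = 0.240833 m⁴.
Centre of pressure: y_p = y_c + I_c/(y_c·A) = 7.31 + 0.240833/(7.31 × 2.89) = 7.31 + 0.0113999 = 7.3214 m along the plane.
Vertically, h_p = y_p·sinθ = 7.3214 × 0.630676 = 4.61743 m.

h_p = 4.62 m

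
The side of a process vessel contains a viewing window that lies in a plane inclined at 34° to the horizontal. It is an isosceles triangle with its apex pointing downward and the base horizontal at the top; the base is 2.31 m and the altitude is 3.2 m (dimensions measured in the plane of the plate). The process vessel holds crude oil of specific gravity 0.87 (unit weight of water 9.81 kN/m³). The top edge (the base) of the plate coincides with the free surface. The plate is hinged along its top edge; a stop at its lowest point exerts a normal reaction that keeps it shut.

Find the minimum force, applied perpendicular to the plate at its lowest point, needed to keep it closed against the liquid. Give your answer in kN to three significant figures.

γ = 0.87 × 9.81 = 8.5347 kN/m³.
Let θ = 34° be the plate's angle to the horizontal; measure y along the incline from where the plane meets the free surface. Vertical depth h = y·sinθ with sinθ = 0.559193.
With the apex down, the centroid sits h/3 = 3.2/3 = 1.06667 m below the base (the top edge), so y_c = 1.06667 m and h_c = 1.06667 × 0.559193 = 0.596474 m.
A = ½ × 2.31 × 3.2 = 3.696 m².
Resultant F = γ·h_c·A = 8.5347 × 0.596474 × 3.696 = 18.8153 kN.
I_c = b·h³/36 = 2.31 × 3.2³/36 = 2.10261 m⁴.
Centre of pressure: y_p = y_c + I_c/(y_c·A) = 1.06667 + 2.10261/(1.06667 × 3.696) = 1.06667 + 0.533331 = 1.6 m along the plane.
The resultant acts 1.06667 + 0.533331 = 1.6 m (along the plate) below the hinge at the top edge, so the moment about the hinge is M = F × 1.6 = 18.8153 × 1.6 = 30.1045 kN·m.
A normal force at the bottom, 3.2 m from the hinge, must supply this moment: P = 30.1045/3.2 = 9.40766 kN.

P ≈ 9.41 kN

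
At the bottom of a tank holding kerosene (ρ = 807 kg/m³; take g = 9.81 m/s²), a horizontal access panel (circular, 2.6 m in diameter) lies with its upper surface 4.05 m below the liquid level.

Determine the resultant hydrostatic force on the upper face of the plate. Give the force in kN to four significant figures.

γ = ρg = 807 × 9.81 / 1000 = 7.91667 kN/m³.
The plate is horizontal, so pressure is uniform at p = γ·h = 7.91667 × 4.05 = 32.0625 kN/m².
A = π(1.3)² = 5.30929 m².
F = p·A = 32.0625 × 5.30929 = 170.229 kN.

F ≈ 170.2 kN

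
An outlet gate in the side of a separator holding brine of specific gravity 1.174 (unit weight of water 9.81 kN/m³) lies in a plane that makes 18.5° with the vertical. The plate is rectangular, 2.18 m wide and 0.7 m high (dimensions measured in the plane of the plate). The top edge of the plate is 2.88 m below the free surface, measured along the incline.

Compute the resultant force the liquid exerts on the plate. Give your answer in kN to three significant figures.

γ = 1.174 × 9.81 = 11.51694 kN/m³.
The plate makes 18.5° with the vertical, i.e. θ = 90° − 18.5° = 71.5° to the horizontal. Measuring y along the incline from the free-surface line, vertical depth h = y·sinθ with sinθ = 0.948324.
The centroid lies 0.7/2 = 0.35 m below the top edge, so y_c = 2.88 + 0.35 = 3.23 m and h_c = 3.23 × 0.948324 = 3.06309 m.
A = 2.18 × 0.7 = 1.526 m².
Resultant F = γ·h_c·A = 11.51694 × 3.06309 × 1.526 = 53.8333 kN.

F ≈ 53.8 kN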